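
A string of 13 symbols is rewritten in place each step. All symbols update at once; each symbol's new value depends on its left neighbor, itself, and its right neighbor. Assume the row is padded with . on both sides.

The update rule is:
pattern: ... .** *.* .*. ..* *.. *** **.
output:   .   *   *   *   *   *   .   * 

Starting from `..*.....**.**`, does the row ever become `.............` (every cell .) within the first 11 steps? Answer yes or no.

step 1: .***...******
step 2: **.**.**....*
step 3: *********..**
step 4: *.......*****
step 5: **.....**...*
step 6: ***...****.**
step 7: *.**.**..****
step 8: **********..*
step 9: *........****
step 10: **......**..*
step 11: ***....******
step 11 is ***....******, still not uniform .

no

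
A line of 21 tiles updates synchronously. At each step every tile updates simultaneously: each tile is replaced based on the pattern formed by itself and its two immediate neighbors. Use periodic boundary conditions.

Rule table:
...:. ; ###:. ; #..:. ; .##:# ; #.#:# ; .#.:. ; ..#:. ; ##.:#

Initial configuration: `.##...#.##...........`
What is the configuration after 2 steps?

.##....#.#...........

.##....###...........
.##....#.#...........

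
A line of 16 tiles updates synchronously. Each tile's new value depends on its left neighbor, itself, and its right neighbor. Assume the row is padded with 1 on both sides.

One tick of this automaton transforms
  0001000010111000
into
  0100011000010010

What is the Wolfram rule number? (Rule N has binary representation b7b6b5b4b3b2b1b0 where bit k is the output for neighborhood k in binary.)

129

position 11: 111 → 1  (bit 7 = 1)
position 12: 110 → 0  (bit 6 = 0)
position 9: 101 → 0  (bit 5 = 0)
position 0: 100 → 0  (bit 4 = 0)
position 10: 011 → 0  (bit 3 = 0)
position 3: 010 → 0  (bit 2 = 0)
position 2: 001 → 0  (bit 1 = 0)
position 1: 000 → 1  (bit 0 = 1)
bits b7..b0 = 10000001 = 129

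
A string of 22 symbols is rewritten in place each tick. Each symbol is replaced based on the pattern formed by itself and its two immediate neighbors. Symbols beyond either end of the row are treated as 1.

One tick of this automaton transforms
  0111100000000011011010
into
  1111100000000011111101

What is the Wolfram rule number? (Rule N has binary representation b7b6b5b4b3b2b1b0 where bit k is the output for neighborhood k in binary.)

232

position 2: 111 → 1  (bit 7 = 1)
position 4: 110 → 1  (bit 6 = 1)
position 0: 101 → 1  (bit 5 = 1)
position 5: 100 → 0  (bit 4 = 0)
position 1: 011 → 1  (bit 3 = 1)
position 20: 010 → 0  (bit 2 = 0)
position 13: 001 → 0  (bit 1 = 0)
position 6: 000 → 0  (bit 0 = 0)
bits b7..b0 = 11101000 = 232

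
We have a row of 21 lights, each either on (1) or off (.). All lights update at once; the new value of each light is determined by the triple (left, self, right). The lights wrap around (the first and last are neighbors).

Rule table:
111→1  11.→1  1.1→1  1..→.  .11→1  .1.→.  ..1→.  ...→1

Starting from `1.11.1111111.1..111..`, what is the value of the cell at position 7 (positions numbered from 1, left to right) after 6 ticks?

tick 1: .111111111111...111..
tick 2: .111111111111.1.111.1
tick 3: 11111111111111.11111.
tick 4: 111111111111111111111
tick 5: 111111111111111111111  (fixed point — unchanged through tick 6)
position 7 holds 1

1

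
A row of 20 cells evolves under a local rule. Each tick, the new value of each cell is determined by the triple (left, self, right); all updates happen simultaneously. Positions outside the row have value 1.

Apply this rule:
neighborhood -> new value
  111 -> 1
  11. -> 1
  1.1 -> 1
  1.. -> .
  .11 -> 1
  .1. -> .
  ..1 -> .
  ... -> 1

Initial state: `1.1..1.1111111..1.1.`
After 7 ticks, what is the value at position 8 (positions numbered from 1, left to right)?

1

tick 1: 11....11111111...1.1
tick 2: 11.11.11111111.1..11
tick 3: 111111111111111...11
tick 4: 111111111111111.1.11
tick 5: 1111111111111111.111
tick 6: 11111111111111111111
tick 7: 11111111111111111111
position 8 holds 1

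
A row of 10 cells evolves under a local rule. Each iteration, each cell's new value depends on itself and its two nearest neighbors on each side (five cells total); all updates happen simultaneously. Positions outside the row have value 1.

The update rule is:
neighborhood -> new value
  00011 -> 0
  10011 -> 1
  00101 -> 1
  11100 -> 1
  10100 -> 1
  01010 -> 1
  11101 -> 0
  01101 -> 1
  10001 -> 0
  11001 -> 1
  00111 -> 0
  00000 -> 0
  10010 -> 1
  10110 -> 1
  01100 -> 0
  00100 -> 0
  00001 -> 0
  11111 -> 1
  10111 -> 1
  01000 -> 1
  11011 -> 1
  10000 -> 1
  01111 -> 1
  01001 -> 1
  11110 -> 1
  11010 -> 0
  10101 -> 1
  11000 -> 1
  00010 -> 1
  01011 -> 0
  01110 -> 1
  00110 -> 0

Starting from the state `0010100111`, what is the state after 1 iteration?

1111111011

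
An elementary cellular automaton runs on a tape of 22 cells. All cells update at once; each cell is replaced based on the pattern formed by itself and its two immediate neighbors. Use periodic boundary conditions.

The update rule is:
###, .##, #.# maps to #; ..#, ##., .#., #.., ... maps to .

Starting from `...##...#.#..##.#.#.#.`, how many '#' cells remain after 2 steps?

step 1: ...#.....#...#.#.#.#..
step 2: ..............#.#.#...
count of #: 3

3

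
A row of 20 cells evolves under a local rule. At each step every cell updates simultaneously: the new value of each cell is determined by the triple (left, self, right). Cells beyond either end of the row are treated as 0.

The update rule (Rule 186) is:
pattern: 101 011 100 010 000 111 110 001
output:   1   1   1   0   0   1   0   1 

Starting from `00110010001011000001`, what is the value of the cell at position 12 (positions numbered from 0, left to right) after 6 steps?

0

step 1: 01101101010110100010
step 2: 11011010101101010101
step 3: 10110101011010101010
step 4: 01101010110101010101
step 5: 11010101101010101010
step 6: 10101011010101010101
position 12 holds 0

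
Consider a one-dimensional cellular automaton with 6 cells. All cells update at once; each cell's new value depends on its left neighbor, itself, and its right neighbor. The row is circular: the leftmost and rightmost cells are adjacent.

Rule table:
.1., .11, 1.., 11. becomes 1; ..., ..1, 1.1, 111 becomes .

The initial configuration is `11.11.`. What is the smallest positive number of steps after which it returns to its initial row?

1

step 1: 11.11.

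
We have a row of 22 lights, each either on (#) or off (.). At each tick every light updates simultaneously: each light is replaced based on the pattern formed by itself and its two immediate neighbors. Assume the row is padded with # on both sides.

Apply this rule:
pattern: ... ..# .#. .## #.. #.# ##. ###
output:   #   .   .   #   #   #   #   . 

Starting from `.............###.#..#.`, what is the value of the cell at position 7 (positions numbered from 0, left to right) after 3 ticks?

tick 1: ############.#.##.#..#
tick 2: ...........##.####.#.#
tick 3: ##########.####..##.##
position 7 holds #

#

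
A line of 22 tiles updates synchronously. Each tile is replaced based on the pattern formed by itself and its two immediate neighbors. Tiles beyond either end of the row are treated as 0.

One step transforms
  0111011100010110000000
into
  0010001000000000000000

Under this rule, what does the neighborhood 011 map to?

At position 1 the neighborhood is 011; the next row has 0 there.

0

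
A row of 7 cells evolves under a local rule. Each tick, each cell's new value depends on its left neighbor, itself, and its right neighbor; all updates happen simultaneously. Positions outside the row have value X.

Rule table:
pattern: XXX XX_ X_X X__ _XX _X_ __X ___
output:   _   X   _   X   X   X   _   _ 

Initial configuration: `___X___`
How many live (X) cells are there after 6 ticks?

X__XX__
XX_XXX_
_X_X_X_
_X_X_X_  (fixed point — unchanged through tick 6)
count of X: 3

3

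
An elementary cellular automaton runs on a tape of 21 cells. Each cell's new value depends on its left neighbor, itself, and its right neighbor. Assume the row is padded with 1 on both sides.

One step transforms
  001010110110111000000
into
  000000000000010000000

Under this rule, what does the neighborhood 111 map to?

At position 13 the neighborhood is 111; the next row has 1 there.

1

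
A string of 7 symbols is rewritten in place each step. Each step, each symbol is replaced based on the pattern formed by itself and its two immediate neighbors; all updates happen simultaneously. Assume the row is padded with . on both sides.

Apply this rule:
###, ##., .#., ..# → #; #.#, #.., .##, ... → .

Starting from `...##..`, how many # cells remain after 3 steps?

step 1: ..#.#..
step 2: .##.#..
step 3: #.#.#..
count of #: 3

3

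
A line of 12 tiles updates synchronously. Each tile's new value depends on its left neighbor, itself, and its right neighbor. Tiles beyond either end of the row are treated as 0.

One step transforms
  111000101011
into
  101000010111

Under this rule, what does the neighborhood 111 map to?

At position 1 the neighborhood is 111; the next row has 0 there.

0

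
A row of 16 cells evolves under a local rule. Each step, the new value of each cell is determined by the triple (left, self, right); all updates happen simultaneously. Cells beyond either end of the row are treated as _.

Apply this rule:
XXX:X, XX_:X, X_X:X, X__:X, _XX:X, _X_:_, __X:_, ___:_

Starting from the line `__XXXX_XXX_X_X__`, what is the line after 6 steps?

__XXXXXXXXX_X_X_
__XXXXXXXXXX_X_X
__XXXXXXXXXXX_X_
__XXXXXXXXXXXX_X
__XXXXXXXXXXXXX_
__XXXXXXXXXXXXXX

__XXXXXXXXXXXXXX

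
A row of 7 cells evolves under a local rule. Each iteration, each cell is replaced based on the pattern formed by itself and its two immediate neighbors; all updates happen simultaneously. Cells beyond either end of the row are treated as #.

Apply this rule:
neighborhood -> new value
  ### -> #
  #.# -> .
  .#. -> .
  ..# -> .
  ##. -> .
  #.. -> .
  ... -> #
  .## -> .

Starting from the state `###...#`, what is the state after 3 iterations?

..####.

##..#..
#......
..####.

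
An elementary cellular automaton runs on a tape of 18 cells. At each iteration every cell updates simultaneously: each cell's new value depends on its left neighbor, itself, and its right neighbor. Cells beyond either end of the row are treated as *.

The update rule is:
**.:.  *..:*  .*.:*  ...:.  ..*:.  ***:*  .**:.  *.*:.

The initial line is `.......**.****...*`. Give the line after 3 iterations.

.**.............*.

*..........**.*...
.*............**..
.**.............*.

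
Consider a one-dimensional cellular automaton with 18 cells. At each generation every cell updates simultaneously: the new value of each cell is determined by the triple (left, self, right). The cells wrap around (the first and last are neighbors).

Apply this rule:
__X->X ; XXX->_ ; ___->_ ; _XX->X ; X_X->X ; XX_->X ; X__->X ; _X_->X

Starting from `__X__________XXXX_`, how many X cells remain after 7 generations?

_XXX________XX__XX
XX_XX______XXXXXXX
_XXXXX____XX______
XX___XX__XXXX_____
XXX_XXXXXX__XX___X
__XXX____XXXXXX_XX
XXX_XX__XX____XXXX
count of X: 11

11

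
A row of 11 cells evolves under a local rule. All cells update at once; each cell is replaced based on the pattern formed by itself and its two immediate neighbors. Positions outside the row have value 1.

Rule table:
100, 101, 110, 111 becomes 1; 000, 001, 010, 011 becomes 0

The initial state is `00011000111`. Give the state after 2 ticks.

11000110001

10001100011
11000110001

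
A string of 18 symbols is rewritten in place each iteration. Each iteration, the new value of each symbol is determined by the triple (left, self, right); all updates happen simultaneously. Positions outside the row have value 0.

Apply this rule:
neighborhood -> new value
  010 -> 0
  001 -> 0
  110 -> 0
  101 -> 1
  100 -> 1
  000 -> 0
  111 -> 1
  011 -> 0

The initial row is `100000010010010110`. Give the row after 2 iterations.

001000000100100100

010000001001001001
001000000100100100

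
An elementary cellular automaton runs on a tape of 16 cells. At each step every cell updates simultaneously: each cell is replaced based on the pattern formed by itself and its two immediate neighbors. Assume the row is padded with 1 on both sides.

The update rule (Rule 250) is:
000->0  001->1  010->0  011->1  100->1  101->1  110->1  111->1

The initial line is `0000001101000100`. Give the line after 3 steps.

1111111111101111

step 1: 1000011110101011
step 2: 1100111111010111
step 3: 1111111111101111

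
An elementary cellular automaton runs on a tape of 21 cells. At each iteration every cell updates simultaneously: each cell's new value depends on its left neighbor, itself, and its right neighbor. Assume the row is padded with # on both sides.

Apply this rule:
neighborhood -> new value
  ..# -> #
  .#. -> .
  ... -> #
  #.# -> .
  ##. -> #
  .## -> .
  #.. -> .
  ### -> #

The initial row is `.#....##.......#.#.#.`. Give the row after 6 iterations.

.##..#.#......#.###.#

iteration 1: ...###.#.######......
iteration 2: .##.##....#####.#####
iteration 3: ..#..#.###.####..####
iteration 4: .#..#...##..###.#.###
iteration 5: ...#..##.#.#.##....##
iteration 6: .##..#.#......#.###.#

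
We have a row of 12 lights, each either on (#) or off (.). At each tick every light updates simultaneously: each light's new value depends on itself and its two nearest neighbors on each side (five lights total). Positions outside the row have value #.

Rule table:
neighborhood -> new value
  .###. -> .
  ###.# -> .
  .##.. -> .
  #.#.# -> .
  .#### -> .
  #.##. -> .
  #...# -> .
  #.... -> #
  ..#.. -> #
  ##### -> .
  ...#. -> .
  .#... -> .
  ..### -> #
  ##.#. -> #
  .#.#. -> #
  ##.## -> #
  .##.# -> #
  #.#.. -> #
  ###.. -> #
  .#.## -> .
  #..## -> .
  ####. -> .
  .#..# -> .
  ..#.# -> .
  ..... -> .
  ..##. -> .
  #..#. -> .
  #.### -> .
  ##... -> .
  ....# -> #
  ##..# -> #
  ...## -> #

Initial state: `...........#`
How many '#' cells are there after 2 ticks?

.#.......###
##.#...###..
count of #: 6

6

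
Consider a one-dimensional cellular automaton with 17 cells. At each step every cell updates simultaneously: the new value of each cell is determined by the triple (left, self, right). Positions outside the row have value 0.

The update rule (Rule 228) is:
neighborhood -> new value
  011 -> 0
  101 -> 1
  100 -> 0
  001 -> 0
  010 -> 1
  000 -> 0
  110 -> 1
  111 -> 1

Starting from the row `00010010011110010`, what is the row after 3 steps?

00010010000010010

step 1: 00010010001110010
step 2: 00010010000110010
step 3: 00010010000010010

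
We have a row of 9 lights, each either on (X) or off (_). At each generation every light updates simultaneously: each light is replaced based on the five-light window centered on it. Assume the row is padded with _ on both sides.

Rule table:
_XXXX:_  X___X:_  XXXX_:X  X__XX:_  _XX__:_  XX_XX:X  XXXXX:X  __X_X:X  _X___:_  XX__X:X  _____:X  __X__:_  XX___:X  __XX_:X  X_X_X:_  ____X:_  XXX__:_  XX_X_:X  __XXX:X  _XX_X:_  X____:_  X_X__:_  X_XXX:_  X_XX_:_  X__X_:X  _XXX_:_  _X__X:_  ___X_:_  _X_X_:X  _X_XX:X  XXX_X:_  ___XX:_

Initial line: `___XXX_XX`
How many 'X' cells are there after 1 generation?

generation 1: X__X__X__
count of X: 3

3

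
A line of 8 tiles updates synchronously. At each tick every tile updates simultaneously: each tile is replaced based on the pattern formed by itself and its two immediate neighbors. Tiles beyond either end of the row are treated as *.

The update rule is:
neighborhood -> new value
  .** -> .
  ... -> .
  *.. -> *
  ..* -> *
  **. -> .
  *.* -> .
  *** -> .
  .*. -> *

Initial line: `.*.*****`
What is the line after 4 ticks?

.*......
.**....*
...*..*.
*.*****.

*.*****.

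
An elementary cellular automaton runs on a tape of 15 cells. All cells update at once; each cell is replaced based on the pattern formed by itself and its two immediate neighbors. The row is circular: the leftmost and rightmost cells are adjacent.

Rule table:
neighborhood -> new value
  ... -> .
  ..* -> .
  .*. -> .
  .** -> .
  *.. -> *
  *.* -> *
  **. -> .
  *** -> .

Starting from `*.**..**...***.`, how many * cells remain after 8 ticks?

4

.*..*...*.....*
*.*..*...*.....
.*.*..*...*....
..*.*..*...*...
...*.*..*...*..
....*.*..*...*.
.....*.*..*...*
*.....*.*..*...
count of *: 4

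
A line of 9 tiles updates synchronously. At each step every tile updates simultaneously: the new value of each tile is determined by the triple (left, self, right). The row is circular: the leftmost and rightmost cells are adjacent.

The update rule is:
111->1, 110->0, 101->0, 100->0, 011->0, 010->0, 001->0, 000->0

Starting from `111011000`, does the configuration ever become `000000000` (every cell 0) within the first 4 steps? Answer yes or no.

010000000
000000000
all cells are 0 at step 2

yes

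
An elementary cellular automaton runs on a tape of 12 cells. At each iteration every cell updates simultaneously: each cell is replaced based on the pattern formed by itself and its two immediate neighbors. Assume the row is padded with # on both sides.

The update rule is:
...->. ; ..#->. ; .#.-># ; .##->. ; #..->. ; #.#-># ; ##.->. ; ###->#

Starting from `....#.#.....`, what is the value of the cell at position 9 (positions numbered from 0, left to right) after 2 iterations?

.

....###.....
.....#......
position 9 holds .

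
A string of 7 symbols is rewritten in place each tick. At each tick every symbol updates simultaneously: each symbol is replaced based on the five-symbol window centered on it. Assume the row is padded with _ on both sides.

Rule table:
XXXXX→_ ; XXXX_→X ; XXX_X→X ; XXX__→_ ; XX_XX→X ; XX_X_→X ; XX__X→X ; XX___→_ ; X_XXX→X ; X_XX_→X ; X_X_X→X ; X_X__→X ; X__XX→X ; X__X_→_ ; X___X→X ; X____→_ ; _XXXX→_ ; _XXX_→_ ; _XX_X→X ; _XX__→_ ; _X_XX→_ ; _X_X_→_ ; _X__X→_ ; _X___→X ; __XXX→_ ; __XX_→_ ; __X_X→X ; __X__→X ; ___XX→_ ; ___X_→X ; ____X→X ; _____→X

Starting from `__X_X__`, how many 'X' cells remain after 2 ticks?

XXX_XX_
__XXX__
count of X: 3

3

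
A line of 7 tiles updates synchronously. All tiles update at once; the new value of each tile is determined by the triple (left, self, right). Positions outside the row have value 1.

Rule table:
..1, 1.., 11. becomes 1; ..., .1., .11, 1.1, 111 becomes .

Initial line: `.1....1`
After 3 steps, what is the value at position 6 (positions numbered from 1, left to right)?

..1..1.
11.11..
.1..111
position 6 holds 1

1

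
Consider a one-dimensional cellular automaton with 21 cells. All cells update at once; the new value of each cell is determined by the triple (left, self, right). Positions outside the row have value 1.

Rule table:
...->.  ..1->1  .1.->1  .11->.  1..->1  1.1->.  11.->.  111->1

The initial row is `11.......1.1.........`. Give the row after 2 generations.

..11...1.....1.....1.

generation 1: 1.1.....11.11.......1
generation 2: ..11...1.....1.....1.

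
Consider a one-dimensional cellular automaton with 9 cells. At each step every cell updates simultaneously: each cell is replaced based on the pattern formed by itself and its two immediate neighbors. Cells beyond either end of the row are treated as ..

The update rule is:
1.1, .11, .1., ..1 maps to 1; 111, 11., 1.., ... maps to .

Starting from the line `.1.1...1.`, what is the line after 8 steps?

1111..11.
1....11..
1...11...
1..11....
1.11.....
111......
1........
1........

1........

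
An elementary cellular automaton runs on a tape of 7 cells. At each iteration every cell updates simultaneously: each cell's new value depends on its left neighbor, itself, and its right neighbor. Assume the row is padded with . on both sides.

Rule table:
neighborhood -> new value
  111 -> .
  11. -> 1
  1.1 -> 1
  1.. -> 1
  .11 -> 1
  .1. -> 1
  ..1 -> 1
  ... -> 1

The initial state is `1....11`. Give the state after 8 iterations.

iteration 1: 1111111
iteration 2: 1.....1
iteration 3: 1111111  (repeats iteration 1; period 2)
iteration 8: 1.....1

1.....1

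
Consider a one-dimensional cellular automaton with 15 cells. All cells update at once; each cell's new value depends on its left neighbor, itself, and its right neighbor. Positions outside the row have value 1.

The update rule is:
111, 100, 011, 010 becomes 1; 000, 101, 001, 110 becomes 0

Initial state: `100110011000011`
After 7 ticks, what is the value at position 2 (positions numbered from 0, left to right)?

0

010101010100011
010101010110011
010101010101011
010101010101011  (fixed point — unchanged through tick 7)
position 2 holds 0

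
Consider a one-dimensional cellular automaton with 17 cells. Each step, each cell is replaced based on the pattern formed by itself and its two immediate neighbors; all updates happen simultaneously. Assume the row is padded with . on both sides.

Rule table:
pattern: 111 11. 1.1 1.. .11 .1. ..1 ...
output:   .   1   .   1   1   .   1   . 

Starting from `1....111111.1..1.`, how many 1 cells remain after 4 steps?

.1..11....1..11.1
1.11111..1.1111..
..1...111..1..11.
.1.1.11.111.11111
count of 1: 12

12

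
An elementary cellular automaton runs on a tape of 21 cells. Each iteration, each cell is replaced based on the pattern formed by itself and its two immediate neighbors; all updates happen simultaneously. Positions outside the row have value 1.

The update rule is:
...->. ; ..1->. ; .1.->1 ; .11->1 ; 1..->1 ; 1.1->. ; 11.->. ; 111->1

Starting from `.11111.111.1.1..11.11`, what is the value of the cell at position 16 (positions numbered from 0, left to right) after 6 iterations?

iteration 1: .1111..11..1.11.1..11
iteration 2: .111.1.1.1.1.1..11.11
iteration 3: .11..1.1.1.1.11.1..11
iteration 4: .1.1.1.1.1.1.1..11.11
iteration 5: .1.1.1.1.1.1.11.1..11
iteration 6: .1.1.1.1.1.1.1..11.11
position 16 holds 1

1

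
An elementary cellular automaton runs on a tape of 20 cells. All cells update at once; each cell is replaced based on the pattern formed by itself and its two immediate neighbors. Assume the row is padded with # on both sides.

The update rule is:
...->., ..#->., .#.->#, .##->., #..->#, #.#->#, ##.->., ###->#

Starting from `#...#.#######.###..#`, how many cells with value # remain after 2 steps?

.#..##.#####.#.#.#..
###...#.###.#######.
count of #: 14

14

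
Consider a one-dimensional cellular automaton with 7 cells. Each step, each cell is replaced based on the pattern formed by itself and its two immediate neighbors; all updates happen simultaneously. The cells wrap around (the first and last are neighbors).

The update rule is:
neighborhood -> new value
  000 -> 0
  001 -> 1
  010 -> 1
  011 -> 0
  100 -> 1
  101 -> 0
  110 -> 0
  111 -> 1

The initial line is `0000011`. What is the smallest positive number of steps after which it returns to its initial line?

1000100
1101111
1000111
0101011
0101000
1101100
0000011

7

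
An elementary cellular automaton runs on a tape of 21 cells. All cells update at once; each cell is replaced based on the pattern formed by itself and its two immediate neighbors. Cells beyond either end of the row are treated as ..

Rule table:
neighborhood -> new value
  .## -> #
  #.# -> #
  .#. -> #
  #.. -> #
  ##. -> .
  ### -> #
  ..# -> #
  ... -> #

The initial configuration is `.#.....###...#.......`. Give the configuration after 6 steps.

step 1: #########.###########
step 2: ########.###########.
step 3: #######.###########.#
step 4: ######.###########.##
step 5: #####.###########.##.
step 6: ####.###########.##.#

####.###########.##.#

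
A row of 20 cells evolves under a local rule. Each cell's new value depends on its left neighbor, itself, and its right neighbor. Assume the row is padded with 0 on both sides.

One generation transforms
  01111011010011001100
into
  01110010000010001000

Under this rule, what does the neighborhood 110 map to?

0

At position 4 the neighborhood is 110; the next row has 0 there.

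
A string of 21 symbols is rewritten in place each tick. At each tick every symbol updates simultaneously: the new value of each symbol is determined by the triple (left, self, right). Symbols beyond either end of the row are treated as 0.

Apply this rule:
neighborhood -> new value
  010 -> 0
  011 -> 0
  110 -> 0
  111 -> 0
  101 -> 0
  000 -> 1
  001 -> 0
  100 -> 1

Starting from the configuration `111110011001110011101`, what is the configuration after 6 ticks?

000001000100001000000
111100110011100111111
000010001000010000000
111001100111001111111
000100010000100000000
110011001110011111111

110011001110011111111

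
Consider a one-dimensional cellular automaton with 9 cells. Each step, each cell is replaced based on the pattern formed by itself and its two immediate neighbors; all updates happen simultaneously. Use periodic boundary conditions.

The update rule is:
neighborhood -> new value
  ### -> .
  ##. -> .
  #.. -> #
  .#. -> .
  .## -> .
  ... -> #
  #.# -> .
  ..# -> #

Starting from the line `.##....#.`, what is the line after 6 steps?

.##......

step 1: #..####.#
step 2: .##......
step 3: #..######
step 4: .##......  (repeats step 2; period 2)
step 6: .##......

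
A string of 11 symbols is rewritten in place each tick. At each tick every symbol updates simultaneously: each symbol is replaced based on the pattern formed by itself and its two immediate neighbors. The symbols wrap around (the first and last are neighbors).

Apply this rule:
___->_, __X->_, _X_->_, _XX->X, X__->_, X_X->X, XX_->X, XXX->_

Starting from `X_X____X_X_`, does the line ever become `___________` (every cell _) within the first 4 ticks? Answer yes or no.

yes

_X______X_X
X________X_
__________X
___________
all cells are _ at tick 4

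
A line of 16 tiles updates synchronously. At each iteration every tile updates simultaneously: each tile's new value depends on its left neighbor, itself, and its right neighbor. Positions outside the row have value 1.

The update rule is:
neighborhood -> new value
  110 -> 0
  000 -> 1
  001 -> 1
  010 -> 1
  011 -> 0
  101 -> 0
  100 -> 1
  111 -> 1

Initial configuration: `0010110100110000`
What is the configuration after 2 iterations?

1101111010110111

1110000111001111
1101111010110111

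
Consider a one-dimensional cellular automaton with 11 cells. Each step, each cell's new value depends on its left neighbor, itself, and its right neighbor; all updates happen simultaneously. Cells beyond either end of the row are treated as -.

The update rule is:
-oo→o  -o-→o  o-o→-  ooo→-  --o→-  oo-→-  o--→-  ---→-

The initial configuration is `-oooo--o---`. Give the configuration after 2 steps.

-o-----o---
-o-----o---

-o-----o---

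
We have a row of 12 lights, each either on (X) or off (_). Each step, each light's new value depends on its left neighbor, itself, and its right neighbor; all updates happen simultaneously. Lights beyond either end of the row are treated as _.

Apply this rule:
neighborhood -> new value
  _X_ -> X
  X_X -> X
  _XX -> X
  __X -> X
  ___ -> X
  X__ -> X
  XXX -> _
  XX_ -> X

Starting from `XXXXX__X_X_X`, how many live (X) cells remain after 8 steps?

6

step 1: X___XXXXXXXX
step 2: XXXXX______X
step 3: X___XXXXXXXX  (repeats step 1; period 2)
step 8: XXXXX______X
count of X: 6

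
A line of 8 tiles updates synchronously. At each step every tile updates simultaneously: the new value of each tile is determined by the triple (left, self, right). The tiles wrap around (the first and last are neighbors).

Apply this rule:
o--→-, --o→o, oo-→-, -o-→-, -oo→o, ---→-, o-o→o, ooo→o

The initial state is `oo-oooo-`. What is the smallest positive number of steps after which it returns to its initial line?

8

o-oooo-o
-oooo-oo
oooo-oo-
ooo-oo-o
oo-oo-oo
o-oo-ooo
-oo-oooo
oo-oooo-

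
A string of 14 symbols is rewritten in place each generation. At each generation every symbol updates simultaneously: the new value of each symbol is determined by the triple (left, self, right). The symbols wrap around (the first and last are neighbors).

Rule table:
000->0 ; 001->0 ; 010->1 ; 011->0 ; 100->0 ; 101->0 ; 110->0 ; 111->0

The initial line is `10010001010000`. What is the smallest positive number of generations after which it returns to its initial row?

10010001010000

1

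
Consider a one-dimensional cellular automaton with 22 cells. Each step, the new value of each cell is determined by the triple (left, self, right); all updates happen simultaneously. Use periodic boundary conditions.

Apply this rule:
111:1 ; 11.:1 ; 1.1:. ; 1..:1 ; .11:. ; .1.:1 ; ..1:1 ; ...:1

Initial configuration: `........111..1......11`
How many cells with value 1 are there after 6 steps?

step 1: 11111111.11111111111.1
step 2: 11111111..1111111111..
step 3: .111111111.11111111111
step 4: ..11111111..1111111111
step 5: 11.111111111.111111111
step 6: 11..11111111..11111111
count of 1: 18

18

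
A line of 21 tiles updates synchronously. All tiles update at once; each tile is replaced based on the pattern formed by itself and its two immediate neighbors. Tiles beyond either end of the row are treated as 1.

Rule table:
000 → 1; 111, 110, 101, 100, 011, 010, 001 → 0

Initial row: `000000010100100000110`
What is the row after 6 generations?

011111000000001110000
000000011111100000110
011111000000001110000  (repeats generation 1; period 2)
generation 6: 000000011111100000110

000000011111100000110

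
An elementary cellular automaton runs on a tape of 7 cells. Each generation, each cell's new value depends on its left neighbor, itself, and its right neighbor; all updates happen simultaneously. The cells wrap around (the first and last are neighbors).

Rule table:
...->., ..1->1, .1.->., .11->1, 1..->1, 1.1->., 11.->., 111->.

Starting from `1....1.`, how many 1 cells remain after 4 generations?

.1..1..
1.11.1.
..1....
.1.1...
count of 1: 2

2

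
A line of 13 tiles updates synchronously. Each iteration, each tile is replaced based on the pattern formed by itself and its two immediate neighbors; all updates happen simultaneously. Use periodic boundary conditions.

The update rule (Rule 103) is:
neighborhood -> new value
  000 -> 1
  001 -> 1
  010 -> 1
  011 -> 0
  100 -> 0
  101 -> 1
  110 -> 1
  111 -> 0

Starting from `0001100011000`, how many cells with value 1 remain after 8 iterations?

9

iteration 1: 1110101101011
iteration 2: 0011110111100
iteration 3: 1100011000101
iteration 4: 0101101011110
iteration 5: 1110111100010
iteration 6: 0011000101111
iteration 7: 0101011110001
iteration 8: 1111100010111
count of 1: 9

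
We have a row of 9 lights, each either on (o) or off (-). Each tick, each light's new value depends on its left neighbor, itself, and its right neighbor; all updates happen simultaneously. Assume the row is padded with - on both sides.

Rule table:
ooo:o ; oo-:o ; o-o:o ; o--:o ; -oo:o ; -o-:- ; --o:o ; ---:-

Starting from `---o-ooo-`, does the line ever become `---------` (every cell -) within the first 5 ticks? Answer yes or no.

no

--o-ooooo
-o-oooooo
o-ooooooo
-oooooooo
ooooooooo
tick 5 is ooooooooo, still not uniform -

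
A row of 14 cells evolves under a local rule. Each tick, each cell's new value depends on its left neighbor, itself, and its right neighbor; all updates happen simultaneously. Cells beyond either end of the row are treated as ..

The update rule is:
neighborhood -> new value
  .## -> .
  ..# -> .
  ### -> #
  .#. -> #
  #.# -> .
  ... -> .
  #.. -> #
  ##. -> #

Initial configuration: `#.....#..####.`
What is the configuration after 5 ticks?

....##....##.#

##....##..####
.##....##..###
..##....##..##
...##....##..#
....##....##.#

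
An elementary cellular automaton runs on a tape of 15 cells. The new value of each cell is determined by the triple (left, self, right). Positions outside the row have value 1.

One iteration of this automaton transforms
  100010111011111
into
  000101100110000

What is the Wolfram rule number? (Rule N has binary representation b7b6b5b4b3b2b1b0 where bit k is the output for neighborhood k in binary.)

42

position 7: 111 → 0  (bit 7 = 0)
position 0: 110 → 0  (bit 6 = 0)
position 5: 101 → 1  (bit 5 = 1)
position 1: 100 → 0  (bit 4 = 0)
position 6: 011 → 1  (bit 3 = 1)
position 4: 010 → 0  (bit 2 = 0)
position 3: 001 → 1  (bit 1 = 1)
position 2: 000 → 0  (bit 0 = 0)
bits b7..b0 = 00101010 = 42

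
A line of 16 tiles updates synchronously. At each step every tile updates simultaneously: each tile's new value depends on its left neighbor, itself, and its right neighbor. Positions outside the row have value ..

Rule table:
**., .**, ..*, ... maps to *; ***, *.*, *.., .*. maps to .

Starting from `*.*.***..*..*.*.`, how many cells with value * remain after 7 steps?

....*.*.*..*....
****......*..***
*..*.*****..**.*
..*..*...*.***..
**..*..**..*.*.*
**.*..***.*.....
**...**.*...****
count of *: 9

9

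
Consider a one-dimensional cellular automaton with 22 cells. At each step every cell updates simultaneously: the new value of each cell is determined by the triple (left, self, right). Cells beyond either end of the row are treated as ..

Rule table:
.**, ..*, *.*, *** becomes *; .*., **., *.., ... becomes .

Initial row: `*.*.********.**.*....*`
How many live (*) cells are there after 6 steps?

step 1: .*.********.**.*....*.
step 2: *.********.**.*....*..
step 3: .********.**.*....*...
step 4: ********.**.*....*....
step 5: *******.**.*....*.....
step 6: ******.**.*....*......
count of *: 10

10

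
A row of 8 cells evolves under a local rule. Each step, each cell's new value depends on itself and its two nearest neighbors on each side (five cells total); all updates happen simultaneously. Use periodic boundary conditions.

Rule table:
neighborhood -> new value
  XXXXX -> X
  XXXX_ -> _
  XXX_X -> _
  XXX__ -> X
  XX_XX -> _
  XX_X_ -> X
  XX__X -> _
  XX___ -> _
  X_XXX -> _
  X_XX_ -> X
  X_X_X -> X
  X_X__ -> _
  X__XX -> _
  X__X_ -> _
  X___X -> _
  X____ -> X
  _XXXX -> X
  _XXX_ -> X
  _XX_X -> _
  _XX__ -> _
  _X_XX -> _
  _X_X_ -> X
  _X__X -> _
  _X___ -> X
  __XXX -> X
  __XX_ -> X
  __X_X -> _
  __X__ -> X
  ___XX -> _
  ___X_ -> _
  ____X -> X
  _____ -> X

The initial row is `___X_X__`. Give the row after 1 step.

XX__X_XX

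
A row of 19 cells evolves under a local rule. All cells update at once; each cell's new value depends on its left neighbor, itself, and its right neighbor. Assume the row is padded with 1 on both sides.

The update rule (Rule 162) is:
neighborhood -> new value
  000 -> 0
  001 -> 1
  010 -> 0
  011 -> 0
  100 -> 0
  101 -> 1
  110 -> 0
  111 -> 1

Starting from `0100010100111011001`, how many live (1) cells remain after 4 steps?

8

step 1: 1000101001010100010
step 2: 0001010010101000101
step 3: 0010100101010001010
step 4: 0101001010100010101
count of 1: 8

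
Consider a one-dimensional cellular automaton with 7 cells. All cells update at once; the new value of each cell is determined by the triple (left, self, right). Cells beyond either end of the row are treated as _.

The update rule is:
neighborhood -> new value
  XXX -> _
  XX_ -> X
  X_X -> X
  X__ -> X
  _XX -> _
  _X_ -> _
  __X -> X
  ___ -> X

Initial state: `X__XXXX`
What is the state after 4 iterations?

iteration 1: _XX___X
iteration 2: X_XXXX_
iteration 3: _X___XX
iteration 4: X_XXX_X

X_XXX_X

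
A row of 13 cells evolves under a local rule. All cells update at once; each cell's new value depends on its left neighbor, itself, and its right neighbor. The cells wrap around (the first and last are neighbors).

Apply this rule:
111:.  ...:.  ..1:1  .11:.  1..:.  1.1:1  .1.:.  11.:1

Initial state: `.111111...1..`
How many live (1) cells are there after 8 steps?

3

1.....1..1...
.....1..1...1
....1..1...1.
...1..1...1..
..1..1...1...
.1..1...1....
1..1...1.....
..1...1.....1
count of 1: 3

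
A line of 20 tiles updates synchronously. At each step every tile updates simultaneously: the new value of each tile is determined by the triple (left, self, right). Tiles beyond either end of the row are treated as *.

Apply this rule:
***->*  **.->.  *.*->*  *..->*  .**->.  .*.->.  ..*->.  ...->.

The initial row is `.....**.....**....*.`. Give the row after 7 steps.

step 1: *......*......*....*
step 2: .*......*......*....
step 3: *.*......*......*...
step 4: .*.*......*......*..
step 5: *.*.*......*......*.
step 6: .*.*.*......*......*
step 7: *.*.*.*......*......

*.*.*.*......*......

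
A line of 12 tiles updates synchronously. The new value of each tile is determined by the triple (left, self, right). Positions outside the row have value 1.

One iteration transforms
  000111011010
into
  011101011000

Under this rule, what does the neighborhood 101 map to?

At position 6 the neighborhood is 101; the next row has 0 there.

0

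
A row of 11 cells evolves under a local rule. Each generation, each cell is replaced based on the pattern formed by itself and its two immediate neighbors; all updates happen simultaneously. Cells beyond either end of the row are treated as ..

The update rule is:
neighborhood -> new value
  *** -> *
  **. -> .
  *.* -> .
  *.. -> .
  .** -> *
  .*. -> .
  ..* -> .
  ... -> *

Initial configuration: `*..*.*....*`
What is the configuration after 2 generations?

.......**..
******.*..*

******.*..*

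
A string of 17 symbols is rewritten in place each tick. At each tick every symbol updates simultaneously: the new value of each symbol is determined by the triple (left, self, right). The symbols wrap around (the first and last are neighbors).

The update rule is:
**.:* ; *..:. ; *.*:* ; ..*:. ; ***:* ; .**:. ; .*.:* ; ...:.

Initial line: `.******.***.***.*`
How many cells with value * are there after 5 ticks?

14

tick 1: *.******.***.****
tick 2: **.******.***.***
tick 3: ***.******.***.**
tick 4: ****.******.***.*
tick 5: *****.******.***.
count of *: 14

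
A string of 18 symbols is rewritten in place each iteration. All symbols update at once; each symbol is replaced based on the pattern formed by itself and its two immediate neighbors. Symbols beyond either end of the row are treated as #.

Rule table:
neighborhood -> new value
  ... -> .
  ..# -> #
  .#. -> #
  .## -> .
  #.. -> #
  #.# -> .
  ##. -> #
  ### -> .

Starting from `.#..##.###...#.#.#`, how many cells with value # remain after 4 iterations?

9

iteration 1: .###.#...##.##.#..
iteration 2: ...#.##.#.#..#.###
iteration 3: #.##..#.#.####....
iteration 4: #..####.#....##..#
count of #: 9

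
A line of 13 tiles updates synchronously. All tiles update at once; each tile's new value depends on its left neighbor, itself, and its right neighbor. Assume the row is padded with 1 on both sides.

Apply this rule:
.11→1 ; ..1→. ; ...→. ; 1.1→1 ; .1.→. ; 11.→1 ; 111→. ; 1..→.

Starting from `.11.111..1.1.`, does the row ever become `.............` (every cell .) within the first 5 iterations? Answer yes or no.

no

iteration 1: 11111.1...1.1
iteration 2: ....11.....11
iteration 3: ....11.....1.
iteration 4: ....11......1
iteration 5: ....11......1
iteration 5 is ....11......1, still not uniform .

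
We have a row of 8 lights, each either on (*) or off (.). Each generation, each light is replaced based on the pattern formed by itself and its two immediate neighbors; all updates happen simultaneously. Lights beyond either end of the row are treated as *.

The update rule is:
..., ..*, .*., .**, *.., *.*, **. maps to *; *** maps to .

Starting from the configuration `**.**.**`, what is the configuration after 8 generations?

.******.
**....**
.******.  (repeats generation 1; period 2)
generation 8: **....**

**....**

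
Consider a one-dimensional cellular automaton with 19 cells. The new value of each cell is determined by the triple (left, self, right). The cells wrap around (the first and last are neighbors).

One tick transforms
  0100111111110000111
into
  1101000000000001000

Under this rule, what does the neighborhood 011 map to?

At position 4 the neighborhood is 011; the next row has 0 there.

0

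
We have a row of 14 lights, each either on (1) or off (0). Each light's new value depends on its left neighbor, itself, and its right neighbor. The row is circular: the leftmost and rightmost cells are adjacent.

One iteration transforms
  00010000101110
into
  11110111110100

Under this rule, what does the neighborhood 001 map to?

1

At position 2 the neighborhood is 001; the next row has 1 there.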